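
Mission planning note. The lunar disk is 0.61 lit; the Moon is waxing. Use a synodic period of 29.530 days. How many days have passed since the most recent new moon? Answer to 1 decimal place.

cos θ = 1 − 2f = -0.220, giving a principal value of 102.7°.
Waxing ⇒ before full, so θ = 102.7°.
Age = 29.530 × 102.7°/360° ≈ 8.42 days.

8.4 days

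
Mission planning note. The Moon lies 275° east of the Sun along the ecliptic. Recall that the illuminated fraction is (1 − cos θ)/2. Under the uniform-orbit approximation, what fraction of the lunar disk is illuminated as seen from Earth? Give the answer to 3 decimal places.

0.456

f = (1 − cos 275°)/2 = (1 − 0.087)/2 ≈ 0.456.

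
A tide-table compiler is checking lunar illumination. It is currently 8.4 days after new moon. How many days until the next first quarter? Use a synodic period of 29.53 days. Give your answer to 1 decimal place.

First quarter occurs at elongation 90°, i.e. at age 29.53 × 90/360 = 7.383 d.
This lunation's first quarter (7.383 d) has passed, so add one period: 36.913 − 8.4 = 28.513 days.

28.5 days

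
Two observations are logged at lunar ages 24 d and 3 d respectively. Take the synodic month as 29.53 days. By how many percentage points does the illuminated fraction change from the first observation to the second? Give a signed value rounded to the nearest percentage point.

-21 percentage points

θ₁ = 360° × 24/29.53 = 292.6°, f₁ = (1 − cos θ₁)/2 = 0.308.
θ₂ = 360° × 3/29.53 = 36.6°, f₂ = (1 − cos θ₂)/2 = 0.098.
Change = f₂ − f₁ = -0.210 → -21 percentage points.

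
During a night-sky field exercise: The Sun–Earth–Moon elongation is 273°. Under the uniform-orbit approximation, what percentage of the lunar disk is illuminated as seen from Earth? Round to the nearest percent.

Half-versine of 273°: (1 − 0.052)/2 = 0.474, i.e. 47%.

47%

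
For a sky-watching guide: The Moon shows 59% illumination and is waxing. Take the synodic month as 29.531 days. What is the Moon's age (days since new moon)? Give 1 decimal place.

8.2 days

cos θ = 1 − 2f = -0.180, giving a principal value of 100.4°.
The Moon is waxing (0°–180°), so θ = 100.4° directly.
At 360°/29.531 d per day, 100.4° corresponds to 8.23 days.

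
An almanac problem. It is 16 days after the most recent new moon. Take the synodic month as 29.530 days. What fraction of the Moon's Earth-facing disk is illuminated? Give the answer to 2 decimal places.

Elongation θ = 360° × 16/29.530 ≈ 195.1°.
cos 195.1° = (-0.966), so f = (1 − (-0.966))/2 = 0.983.

0.98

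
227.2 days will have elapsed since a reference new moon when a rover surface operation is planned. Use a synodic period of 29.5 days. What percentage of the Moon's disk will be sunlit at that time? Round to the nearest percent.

227.2 d spans 7 complete synodic months (7 × 29.5 = 206.50 d) plus 20.70 d.
The Moon has covered 20.70/29.5 of its cycle, so θ ≈ 360° × 20.70/29.5 = 252.6°.
Illuminated fraction = (1 − cos 252.6°)/2 = (1 − (-0.299))/2 ≈ 0.649, so 65%.

65%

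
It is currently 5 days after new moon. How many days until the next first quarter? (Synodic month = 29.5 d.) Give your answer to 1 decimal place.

First quarter occurs at elongation 90°, i.e. at age 29.5 × 90/360 = 7.375 d.
That is 7.375 − 5 = 2.375 days ahead.

2.4 days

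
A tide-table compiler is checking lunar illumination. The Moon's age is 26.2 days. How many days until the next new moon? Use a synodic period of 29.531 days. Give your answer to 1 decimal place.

3.3 days

One full lunation from the last new moon is 29.531 d; remaining = 29.531 − 26.2 = 3.331 d.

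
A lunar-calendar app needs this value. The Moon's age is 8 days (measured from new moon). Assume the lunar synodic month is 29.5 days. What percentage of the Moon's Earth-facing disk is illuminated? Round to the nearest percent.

The Moon has covered 8/29.5 of its cycle, so θ ≈ 360° × 8/29.5 = 97.6°.
Illuminated fraction = (1 − cos 97.6°)/2 = (1 − (-0.133))/2 ≈ 0.566, so 57%.

57%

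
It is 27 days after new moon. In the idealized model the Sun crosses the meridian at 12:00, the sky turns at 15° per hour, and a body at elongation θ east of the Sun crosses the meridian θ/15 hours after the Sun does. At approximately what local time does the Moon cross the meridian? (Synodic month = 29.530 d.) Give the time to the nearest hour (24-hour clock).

Phase angle: θ = 360°·(27 d)/(29.530 d) = 329.2°.
The Moon trails the Sun by θ/15 = 329.2/15 ≈ 21.94 hours.
12:00 + 21.94 h ≈ 09:57 → 10:00 to the nearest hour.

10:00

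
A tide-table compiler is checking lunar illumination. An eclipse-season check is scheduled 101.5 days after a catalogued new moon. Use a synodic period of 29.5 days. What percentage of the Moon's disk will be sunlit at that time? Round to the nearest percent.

97%

Reduce mod P: 101.5 − 3×29.5 = 13.00 d into the current lunation.
The Moon has covered 13.00/29.5 of its cycle, so θ ≈ 360° × 13.00/29.5 = 158.6°.
Illuminated fraction = (1 − cos 158.6°)/2 = (1 − (-0.931))/2 ≈ 0.966, so 97%.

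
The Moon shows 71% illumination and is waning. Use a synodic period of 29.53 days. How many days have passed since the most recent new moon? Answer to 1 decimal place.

20.1 days

cos θ = 1 − 2f = -0.420, giving a principal value of 114.8°.
A waning Moon lies in 180°–360°, so θ = 360° − 114.8° = 245.2°.
Age = 29.53 × 245.2°/360° ≈ 20.11 days.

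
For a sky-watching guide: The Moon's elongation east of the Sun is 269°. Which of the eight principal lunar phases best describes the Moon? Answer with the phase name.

269° lies in the last quarter sector of the 8-phase cycle.

last quarter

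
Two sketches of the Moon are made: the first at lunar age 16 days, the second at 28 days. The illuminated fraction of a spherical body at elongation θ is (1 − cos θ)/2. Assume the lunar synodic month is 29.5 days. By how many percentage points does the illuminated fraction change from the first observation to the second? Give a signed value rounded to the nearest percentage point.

First observation: θ = 360°·16/29.5 = 195.3°, so f = 0.982.
Second observation: θ = 341.7°, f = 0.025.
Δf = 0.025 − 0.982 = -0.957, i.e. -96 pp.

-96 percentage points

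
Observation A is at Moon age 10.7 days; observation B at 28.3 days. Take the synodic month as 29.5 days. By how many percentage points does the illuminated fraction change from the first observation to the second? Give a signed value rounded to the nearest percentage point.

-81 pp

First observation: θ = 360°·10.7/29.5 = 130.6°, so f = 0.825.
Second observation: θ = 345.4°, f = 0.016.
Δf = 0.016 − 0.825 = -0.809, i.e. -81 pp.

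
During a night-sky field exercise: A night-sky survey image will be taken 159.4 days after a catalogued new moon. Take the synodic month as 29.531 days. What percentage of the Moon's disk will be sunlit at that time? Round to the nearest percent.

90%

159.4/29.531 = 5.398 lunations, so 5 complete cycles and 11.75 d into the next.
The Moon has covered 11.75/29.531 of its cycle, so θ ≈ 360° × 11.75/29.531 = 143.2°.
cos 143.2° = (-0.801), so f = (1 − (-0.801))/2 = 0.900, so 90%.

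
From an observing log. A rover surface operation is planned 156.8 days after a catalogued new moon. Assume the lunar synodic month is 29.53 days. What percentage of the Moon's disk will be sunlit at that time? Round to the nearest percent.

68%

Reduce mod P: 156.8 − 5×29.53 = 9.15 d into the current lunation.
Phase angle: θ = 360°·(9.15 d)/(29.53 d) = 111.5°.
With cos θ = (-0.367), the lit fraction is (1 − (-0.367))/2 ≈ 0.684, so 68%.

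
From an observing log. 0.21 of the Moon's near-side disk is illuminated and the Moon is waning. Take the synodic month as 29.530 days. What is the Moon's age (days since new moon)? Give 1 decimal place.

From f = (1 − cos θ)/2: cos θ = 1 − 2×0.21 = 0.580; arccos → 54.5°.
A waning Moon lies in 180°–360°, so θ = 360° − 54.5° = 305.5°.
Age = 29.530 × 305.5°/360° ≈ 25.06 days.

25.1 days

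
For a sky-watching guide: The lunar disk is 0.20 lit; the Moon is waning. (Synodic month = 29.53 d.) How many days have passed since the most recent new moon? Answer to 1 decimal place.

25.2 days

From f = (1 − cos θ)/2: cos θ = 1 − 2×0.20 = 0.600; arccos → 53.1°.
Since the Moon is past full (waning), take the reflex angle: θ = 360° − 53.1° = 306.9°.
Age = 29.53 × 306.9°/360° ≈ 25.17 days.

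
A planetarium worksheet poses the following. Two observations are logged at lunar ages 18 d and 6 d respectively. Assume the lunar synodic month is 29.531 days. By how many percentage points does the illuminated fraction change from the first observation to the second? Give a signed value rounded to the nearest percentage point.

First observation: θ = 360°·18/29.531 = 219.4°, so f = 0.886.
Second observation: θ = 73.1°, f = 0.355.
Δf = 0.355 − 0.886 = -0.531, i.e. -53 pp.

-53 pp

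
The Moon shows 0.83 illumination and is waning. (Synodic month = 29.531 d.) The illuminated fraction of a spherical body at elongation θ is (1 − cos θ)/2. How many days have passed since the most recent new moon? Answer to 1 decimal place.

From f = (1 − cos θ)/2: cos θ = 1 − 2×0.83 = -0.660; arccos → 131.3°.
Since the Moon is past full (waning), take the reflex angle: θ = 360° − 131.3° = 228.7°.
That fraction of the synodic month is 228.7/360 × 29.531 d ≈ 18.76 d.

18.8 days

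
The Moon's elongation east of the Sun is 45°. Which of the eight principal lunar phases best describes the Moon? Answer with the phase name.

waxing crescent

45° lies in the waxing crescent sector of the 8-phase cycle.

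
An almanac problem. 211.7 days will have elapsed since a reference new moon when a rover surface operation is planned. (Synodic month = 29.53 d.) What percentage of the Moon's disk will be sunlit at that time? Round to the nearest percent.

Reduce mod P: 211.7 − 7×29.53 = 4.99 d into the current lunation.
The Moon has covered 4.99/29.53 of its cycle, so θ ≈ 360° × 4.99/29.53 = 60.8°.
cos 60.8° = 0.487, so f = (1 − 0.487)/2 = 0.256, so 26%.

26%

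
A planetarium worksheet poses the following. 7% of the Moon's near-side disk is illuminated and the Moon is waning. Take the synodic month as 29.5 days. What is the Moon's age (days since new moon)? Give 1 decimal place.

27.0 days

Invert f = (1 − cos θ)/2 to get cos θ = 1 − 2(0.07) = 0.860, hence θ₀ = arccos 0.860 = 30.7°.
A waning Moon lies in 180°–360°, so θ = 360° − 30.7° = 329.3°.
At 360°/29.5 d per day, 329.3° corresponds to 26.99 days.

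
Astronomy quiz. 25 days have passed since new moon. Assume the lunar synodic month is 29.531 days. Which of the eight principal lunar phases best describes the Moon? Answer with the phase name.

waning crescent

At 25/29.531 of the cycle, θ ≈ 305° — the waning crescent range.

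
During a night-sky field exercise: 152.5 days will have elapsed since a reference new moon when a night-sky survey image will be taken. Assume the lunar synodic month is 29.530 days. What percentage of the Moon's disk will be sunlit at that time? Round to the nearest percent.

24%

152.5 d spans 5 complete synodic months (5 × 29.530 = 147.65 d) plus 4.85 d.
Phase angle: θ = 360°·(4.85 d)/(29.530 d) = 59.1°.
Illuminated fraction = (1 − cos 59.1°)/2 = (1 − 0.513)/2 ≈ 0.243, so 24%.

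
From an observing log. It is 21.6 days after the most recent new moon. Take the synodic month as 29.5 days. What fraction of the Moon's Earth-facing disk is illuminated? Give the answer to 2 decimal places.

0.56

Elongation θ = 360° × 21.6/29.5 ≈ 263.6°.
With cos θ = (-0.112), the lit fraction is (1 − (-0.112))/2 ≈ 0.556.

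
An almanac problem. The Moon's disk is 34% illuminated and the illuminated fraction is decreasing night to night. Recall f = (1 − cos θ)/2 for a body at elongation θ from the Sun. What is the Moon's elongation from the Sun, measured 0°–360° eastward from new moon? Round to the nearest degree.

From f = (1 − cos θ)/2: cos θ = 1 − 2×0.34 = 0.320; arccos → 71.3°.
A waning Moon lies in 180°–360°, so θ = 360° − 71.3° = 288.7°.

289°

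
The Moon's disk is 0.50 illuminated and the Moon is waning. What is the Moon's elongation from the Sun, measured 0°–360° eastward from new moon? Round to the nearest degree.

270°

From f = (1 − cos θ)/2: cos θ = 1 − 2×0.50 = 0.000; arccos → 90.0°.
Waning ⇒ past full, so θ = 360° − 90.0° = 270.0°.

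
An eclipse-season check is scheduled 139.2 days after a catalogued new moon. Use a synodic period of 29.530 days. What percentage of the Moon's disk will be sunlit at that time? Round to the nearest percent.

61%

139.2 d spans 4 complete synodic months (4 × 29.530 = 118.12 d) plus 21.08 d.
Elongation θ = 360° × 21.08/29.530 ≈ 257.0°.
With cos θ = (-0.225), the lit fraction is (1 − (-0.225))/2 ≈ 0.613, so 61%.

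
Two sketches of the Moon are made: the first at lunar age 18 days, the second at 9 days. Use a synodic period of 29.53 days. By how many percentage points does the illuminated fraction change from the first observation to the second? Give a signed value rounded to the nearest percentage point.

First observation: θ = 360°·18/29.53 = 219.4°, so f = 0.886.
Second observation: θ = 109.7°, f = 0.669.
Δf = 0.669 − 0.886 = -0.217, i.e. -22 pp.

-22 pp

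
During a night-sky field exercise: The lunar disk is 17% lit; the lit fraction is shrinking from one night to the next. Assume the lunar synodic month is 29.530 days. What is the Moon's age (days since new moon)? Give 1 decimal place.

25.5 days

From f = (1 − cos θ)/2: cos θ = 1 − 2×0.17 = 0.660; arccos → 48.7°.
A waning Moon lies in 180°–360°, so θ = 360° − 48.7° = 311.3°.
At 360°/29.530 d per day, 311.3° corresponds to 25.54 days.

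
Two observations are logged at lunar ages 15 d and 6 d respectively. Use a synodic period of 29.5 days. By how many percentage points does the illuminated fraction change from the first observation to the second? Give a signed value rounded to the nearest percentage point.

-64 pp

θ₁ = 360° × 15/29.5 = 183.1°, f₁ = (1 − cos θ₁)/2 = 0.999.
θ₂ = 360° × 6/29.5 = 73.2°, f₂ = (1 − cos θ₂)/2 = 0.356.
Change = f₂ − f₁ = -0.644 → -64 percentage points.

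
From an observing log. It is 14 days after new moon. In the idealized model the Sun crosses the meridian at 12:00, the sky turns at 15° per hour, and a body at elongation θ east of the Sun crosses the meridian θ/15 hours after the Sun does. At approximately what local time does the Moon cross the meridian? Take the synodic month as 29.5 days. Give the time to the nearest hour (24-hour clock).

23:00

The Moon has covered 14/29.5 of its cycle, so θ ≈ 360° × 14/29.5 = 170.8°.
Delay after the Sun = 170.8° / (15°/h) ≈ 11.39 h.
12:00 + 11.39 h ≈ 23:23 → 23:00 to the nearest hour.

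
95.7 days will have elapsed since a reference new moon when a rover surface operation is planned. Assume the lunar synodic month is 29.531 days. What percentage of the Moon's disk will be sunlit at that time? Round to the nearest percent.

47%

Reduce mod P: 95.7 − 3×29.531 = 7.11 d into the current lunation.
The Moon has covered 7.11/29.531 of its cycle, so θ ≈ 360° × 7.11/29.531 = 86.6°.
Illuminated fraction = (1 − cos 86.6°)/2 = (1 − 0.059)/2 ≈ 0.471, so 47%.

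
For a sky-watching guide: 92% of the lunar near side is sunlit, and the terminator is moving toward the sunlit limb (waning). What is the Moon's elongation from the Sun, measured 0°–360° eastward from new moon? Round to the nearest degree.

From f = (1 − cos θ)/2: cos θ = 1 − 2×0.92 = -0.840; arccos → 147.1°.
Since the Moon is past full (waning), take the reflex angle: θ = 360° − 147.1° = 212.9°.

213°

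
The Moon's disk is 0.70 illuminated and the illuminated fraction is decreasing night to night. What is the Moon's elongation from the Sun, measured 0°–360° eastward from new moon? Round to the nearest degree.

cos θ = 1 − 2f = -0.400, giving a principal value of 113.6°.
Since the Moon is past full (waning), take the reflex angle: θ = 360° − 113.6° = 246.4°.

246°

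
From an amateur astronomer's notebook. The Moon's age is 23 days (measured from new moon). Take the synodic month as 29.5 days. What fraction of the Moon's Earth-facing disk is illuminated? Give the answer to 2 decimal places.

0.41

Elongation θ = 360° × 23/29.5 ≈ 280.7°.
With cos θ = 0.185, the lit fraction is (1 − 0.185)/2 ≈ 0.407.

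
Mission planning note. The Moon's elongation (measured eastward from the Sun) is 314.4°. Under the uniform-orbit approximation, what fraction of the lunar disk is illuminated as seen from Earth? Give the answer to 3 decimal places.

f = (1 − cos 314.4°)/2 = (1 − 0.700)/2 ≈ 0.150.

0.150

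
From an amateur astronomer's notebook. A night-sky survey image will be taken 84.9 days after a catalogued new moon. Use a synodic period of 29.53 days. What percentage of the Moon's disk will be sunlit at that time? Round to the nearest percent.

84.9/29.53 = 2.875 lunations, so 2 complete cycles and 25.84 d into the next.
Elongation θ = 360° × 25.84/29.53 ≈ 315.0°.
Illuminated fraction = (1 − cos 315.0°)/2 = (1 − 0.707)/2 ≈ 0.146, so 15%.

15%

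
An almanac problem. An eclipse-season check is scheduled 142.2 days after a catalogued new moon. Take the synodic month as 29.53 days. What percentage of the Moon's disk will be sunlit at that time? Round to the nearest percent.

142.2/29.53 = 4.815 lunations, so 4 complete cycles and 24.08 d into the next.
Phase angle: θ = 360°·(24.08 d)/(29.53 d) = 293.6°.
cos 293.6° = 0.400, so f = (1 − 0.400)/2 = 0.300, so 30%.

30%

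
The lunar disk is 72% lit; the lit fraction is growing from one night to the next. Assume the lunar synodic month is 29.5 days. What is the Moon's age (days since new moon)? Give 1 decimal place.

9.5 days

Invert f = (1 − cos θ)/2 to get cos θ = 1 − 2(0.72) = -0.440, hence θ₀ = arccos -0.440 = 116.1°.
Waxing ⇒ before full, so θ = 116.1°.
Age = 29.5 × 116.1°/360° ≈ 9.51 days.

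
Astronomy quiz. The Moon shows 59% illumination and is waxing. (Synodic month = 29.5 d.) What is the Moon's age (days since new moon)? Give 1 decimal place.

8.2 days

From f = (1 − cos θ)/2: cos θ = 1 − 2×0.59 = -0.180; arccos → 100.4°.
Waxing ⇒ before full, so θ = 100.4°.
Age = 29.5 × 100.4°/360° ≈ 8.22 days.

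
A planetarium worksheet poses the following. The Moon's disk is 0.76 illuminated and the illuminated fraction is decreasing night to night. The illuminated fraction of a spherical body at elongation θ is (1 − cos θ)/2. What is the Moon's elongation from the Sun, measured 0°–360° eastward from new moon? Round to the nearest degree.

239°

cos θ = 1 − 2f = -0.520, giving a principal value of 121.3°.
Waning ⇒ past full, so θ = 360° − 121.3° = 238.7°.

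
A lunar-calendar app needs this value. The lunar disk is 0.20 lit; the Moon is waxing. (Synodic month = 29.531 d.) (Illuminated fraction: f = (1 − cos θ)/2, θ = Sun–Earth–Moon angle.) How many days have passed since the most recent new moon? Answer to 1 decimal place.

cos θ = 1 − 2f = 0.600, giving a principal value of 53.1°.
Before full moon the principal value applies: θ = 53.1°.
Age = 29.531 × 53.1°/360° ≈ 4.36 days.

4.4 days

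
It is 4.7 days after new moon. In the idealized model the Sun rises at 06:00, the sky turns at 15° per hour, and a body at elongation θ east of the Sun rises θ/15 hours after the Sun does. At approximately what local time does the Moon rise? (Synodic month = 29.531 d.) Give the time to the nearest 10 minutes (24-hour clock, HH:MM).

Elongation θ = 360° × 4.7/29.531 ≈ 57.3°.
At 15° of sky rotation per hour, 57.3° corresponds to a 3.82 h lag.
06:00 + 3.820 h ≈ 09:49 → 09:50 to the nearest ten minutes.

09:50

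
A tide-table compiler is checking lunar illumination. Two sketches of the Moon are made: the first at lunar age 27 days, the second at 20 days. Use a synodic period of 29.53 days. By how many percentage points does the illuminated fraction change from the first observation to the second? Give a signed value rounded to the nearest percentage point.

First observation: θ = 360°·27/29.53 = 329.2°, so f = 0.071.
Second observation: θ = 243.8°, f = 0.721.
Δf = 0.721 − 0.071 = +0.650, i.e. +65 pp.

+65 percentage points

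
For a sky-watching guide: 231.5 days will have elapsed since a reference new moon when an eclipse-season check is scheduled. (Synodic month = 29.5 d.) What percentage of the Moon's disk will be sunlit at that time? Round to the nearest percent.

Reduce mod P: 231.5 − 7×29.5 = 25.00 d into the current lunation.
The Moon has covered 25.00/29.5 of its cycle, so θ ≈ 360° × 25.00/29.5 = 305.1°.
cos 305.1° = 0.575, so f = (1 − 0.575)/2 = 0.213, so 21%.

21%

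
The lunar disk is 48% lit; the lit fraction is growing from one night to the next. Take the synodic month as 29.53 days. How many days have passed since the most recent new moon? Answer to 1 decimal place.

From f = (1 − cos θ)/2: cos θ = 1 − 2×0.48 = 0.040; arccos → 87.7°.
Waxing ⇒ before full, so θ = 87.7°.
At 360°/29.53 d per day, 87.7° corresponds to 7.19 days.

7.2 days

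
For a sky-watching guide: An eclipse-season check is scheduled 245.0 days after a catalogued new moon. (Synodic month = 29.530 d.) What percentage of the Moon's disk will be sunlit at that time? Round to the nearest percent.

Reduce mod P: 245.0 − 8×29.530 = 8.76 d into the current lunation.
Phase angle: θ = 360°·(8.76 d)/(29.530 d) = 106.8°.
cos 106.8° = (-0.289), so f = (1 − (-0.289))/2 = 0.644, so 64%.

64%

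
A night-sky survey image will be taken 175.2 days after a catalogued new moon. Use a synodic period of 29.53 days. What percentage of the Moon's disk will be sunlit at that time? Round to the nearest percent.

4%

175.2 d spans 5 complete synodic months (5 × 29.53 = 147.65 d) plus 27.55 d.
Elongation θ = 360° × 27.55/29.53 ≈ 335.9°.
With cos θ = 0.913, the lit fraction is (1 − 0.913)/2 ≈ 0.044, so 4%.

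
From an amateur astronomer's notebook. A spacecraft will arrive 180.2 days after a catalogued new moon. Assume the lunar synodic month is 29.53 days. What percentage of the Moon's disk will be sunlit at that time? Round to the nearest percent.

180.2 d spans 6 complete synodic months (6 × 29.53 = 177.18 d) plus 3.02 d.
The Moon has covered 3.02/29.53 of its cycle, so θ ≈ 360° × 3.02/29.53 = 36.8°.
cos 36.8° = 0.801, so f = (1 − 0.801)/2 = 0.100, so 10%.

10%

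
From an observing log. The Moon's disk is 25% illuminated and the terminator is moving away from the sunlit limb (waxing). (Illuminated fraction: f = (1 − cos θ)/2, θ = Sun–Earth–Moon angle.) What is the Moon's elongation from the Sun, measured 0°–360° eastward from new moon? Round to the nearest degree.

cos θ = 1 − 2f = 0.500, giving a principal value of 60.0°.
Waxing ⇒ before full, so θ = 60.0°.

60°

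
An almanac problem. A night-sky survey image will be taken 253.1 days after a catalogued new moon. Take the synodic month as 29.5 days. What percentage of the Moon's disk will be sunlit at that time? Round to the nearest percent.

Reduce mod P: 253.1 − 8×29.5 = 17.10 d into the current lunation.
The Moon has covered 17.10/29.5 of its cycle, so θ ≈ 360° × 17.10/29.5 = 208.7°.
cos 208.7° = (-0.877), so f = (1 − (-0.877))/2 = 0.939, so 94%.

94%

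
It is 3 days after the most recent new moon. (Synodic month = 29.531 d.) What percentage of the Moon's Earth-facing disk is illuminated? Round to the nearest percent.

The Moon has covered 3/29.531 of its cycle, so θ ≈ 360° × 3/29.531 = 36.6°.
With cos θ = 0.803, the lit fraction is (1 − 0.803)/2 ≈ 0.098, so 10%.

10%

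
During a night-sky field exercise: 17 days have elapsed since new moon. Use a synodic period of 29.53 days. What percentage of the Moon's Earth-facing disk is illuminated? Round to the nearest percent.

Elongation θ = 360° × 17/29.53 ≈ 207.2°.
cos 207.2° = (-0.889), so f = (1 − (-0.889))/2 = 0.945, so 94%.

94%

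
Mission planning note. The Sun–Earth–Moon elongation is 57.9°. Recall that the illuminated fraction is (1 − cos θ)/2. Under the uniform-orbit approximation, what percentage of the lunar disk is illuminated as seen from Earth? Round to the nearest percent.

Half-versine of 57.9°: (1 − 0.531)/2 = 0.234, i.e. 23%.

23%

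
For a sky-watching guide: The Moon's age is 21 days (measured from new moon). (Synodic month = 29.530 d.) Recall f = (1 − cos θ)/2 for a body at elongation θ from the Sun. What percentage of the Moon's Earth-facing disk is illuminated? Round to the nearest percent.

The Moon has covered 21/29.530 of its cycle, so θ ≈ 360° × 21/29.530 = 256.0°.
Illuminated fraction = (1 − cos 256.0°)/2 = (1 − (-0.242))/2 ≈ 0.621, so 62%.

62%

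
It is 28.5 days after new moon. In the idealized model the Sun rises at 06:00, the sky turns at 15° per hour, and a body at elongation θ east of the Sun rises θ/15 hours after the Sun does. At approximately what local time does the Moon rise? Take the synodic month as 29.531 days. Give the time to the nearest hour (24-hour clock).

Phase angle: θ = 360°·(28.5 d)/(29.531 d) = 347.4°.
Delay after the Sun = 347.4° / (15°/h) ≈ 23.16 h.
06:00 + 23.16 h ≈ 05:10 → 05:00 to the nearest hour.

05:00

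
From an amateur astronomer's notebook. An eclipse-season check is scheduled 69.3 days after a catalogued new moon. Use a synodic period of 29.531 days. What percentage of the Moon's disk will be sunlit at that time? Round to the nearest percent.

79%

69.3/29.531 = 2.347 lunations, so 2 complete cycles and 10.24 d into the next.
The Moon has covered 10.24/29.531 of its cycle, so θ ≈ 360° × 10.24/29.531 = 124.8°.
With cos θ = (-0.571), the lit fraction is (1 − (-0.571))/2 ≈ 0.785, so 79%.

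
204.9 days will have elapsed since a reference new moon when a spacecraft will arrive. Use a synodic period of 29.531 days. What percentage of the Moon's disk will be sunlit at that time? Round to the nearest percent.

4%

Reduce mod P: 204.9 − 6×29.531 = 27.71 d into the current lunation.
Phase angle: θ = 360°·(27.71 d)/(29.531 d) = 337.8°.
Illuminated fraction = (1 − cos 337.8°)/2 = (1 − 0.926)/2 ≈ 0.037, so 4%.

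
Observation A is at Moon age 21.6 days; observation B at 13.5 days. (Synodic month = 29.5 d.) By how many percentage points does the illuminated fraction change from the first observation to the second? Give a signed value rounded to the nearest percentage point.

+43 percentage points

First observation: θ = 360°·21.6/29.5 = 263.6°, so f = 0.556.
Second observation: θ = 164.7°, f = 0.982.
Δf = 0.982 − 0.556 = +0.427, i.e. +43 pp.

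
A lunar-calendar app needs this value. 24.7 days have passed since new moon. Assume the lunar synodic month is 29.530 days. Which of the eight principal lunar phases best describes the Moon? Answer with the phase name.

θ ≈ 360° × 24.7/29.530 = 301°, which falls in the waning crescent sector.

waning crescent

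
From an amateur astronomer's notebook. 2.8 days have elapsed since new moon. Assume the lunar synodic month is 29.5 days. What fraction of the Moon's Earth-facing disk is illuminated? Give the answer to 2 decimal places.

0.09

Phase angle: θ = 360°·(2.8 d)/(29.5 d) = 34.2°.
With cos θ = 0.827, the lit fraction is (1 − 0.827)/2 ≈ 0.086.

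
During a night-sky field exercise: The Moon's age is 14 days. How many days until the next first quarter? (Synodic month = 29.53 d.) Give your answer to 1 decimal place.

First quarter occurs at elongation 90°, i.e. at age 29.53 × 90/360 = 7.383 d.
This lunation's first quarter (7.383 d) has passed, so add one period: 36.913 − 14 = 22.913 days.

22.9 days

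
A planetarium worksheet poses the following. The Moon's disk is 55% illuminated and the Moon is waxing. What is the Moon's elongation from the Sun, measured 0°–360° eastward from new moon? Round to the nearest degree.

96°

cos θ = 1 − 2f = -0.100, giving a principal value of 95.7°.
The Moon is waxing (0°–180°), so θ = 95.7° directly.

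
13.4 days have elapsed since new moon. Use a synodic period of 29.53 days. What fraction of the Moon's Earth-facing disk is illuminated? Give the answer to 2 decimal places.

Elongation θ = 360° × 13.4/29.53 ≈ 163.4°.
cos 163.4° = (-0.958), so f = (1 − (-0.958))/2 = 0.979.

0.98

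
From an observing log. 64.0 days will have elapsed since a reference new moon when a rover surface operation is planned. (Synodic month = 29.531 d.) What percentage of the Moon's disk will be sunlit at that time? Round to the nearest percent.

64.0/29.531 = 2.167 lunations, so 2 complete cycles and 4.94 d into the next.
The Moon has covered 4.94/29.531 of its cycle, so θ ≈ 360° × 4.94/29.531 = 60.2°.
cos 60.2° = 0.497, so f = (1 − 0.497)/2 = 0.251, so 25%.

25%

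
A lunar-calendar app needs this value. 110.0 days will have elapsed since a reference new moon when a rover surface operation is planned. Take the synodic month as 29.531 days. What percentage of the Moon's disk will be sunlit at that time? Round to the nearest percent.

Reduce mod P: 110.0 − 3×29.531 = 21.41 d into the current lunation.
Elongation θ = 360° × 21.41/29.531 ≈ 261.0°.
cos 261.0° = (-0.157), so f = (1 − (-0.157))/2 = 0.579, so 58%.

58%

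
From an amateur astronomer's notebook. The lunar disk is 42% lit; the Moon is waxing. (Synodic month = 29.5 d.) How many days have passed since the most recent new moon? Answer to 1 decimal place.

6.6 days

From f = (1 − cos θ)/2: cos θ = 1 − 2×0.42 = 0.160; arccos → 80.8°.
Waxing ⇒ before full, so θ = 80.8°.
At 360°/29.5 d per day, 80.8° corresponds to 6.62 days.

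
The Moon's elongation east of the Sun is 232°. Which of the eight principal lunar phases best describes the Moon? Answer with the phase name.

waning gibbous

The waning gibbous sector spans roughly 202°–248°; 232° falls inside it.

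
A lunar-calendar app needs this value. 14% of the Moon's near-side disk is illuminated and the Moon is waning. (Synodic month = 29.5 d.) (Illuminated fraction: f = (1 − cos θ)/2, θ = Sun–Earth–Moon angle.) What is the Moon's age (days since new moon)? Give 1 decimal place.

Invert f = (1 − cos θ)/2 to get cos θ = 1 − 2(0.14) = 0.720, hence θ₀ = arccos 0.720 = 43.9°.
Waning ⇒ past full, so θ = 360° − 43.9° = 316.1°.
Age = 29.5 × 316.1°/360° ≈ 25.90 days.

25.9 days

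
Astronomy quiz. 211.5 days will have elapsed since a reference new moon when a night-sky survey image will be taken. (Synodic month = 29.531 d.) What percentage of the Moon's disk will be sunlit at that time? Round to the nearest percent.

Reduce mod P: 211.5 − 7×29.531 = 4.78 d into the current lunation.
The Moon has covered 4.78/29.531 of its cycle, so θ ≈ 360° × 4.78/29.531 = 58.3°.
cos 58.3° = 0.525, so f = (1 − 0.525)/2 = 0.237, so 24%.

24%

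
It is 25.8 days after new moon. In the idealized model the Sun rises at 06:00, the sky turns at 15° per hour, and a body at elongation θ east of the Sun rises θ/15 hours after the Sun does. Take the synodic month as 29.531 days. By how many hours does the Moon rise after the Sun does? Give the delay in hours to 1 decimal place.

21.0 h

Phase angle: θ = 360°·(25.8 d)/(29.531 d) = 314.5°.
At 15° of sky rotation per hour, 314.5° corresponds to a 20.97 h lag.
So the Moon rises 20.97 h after the Sun.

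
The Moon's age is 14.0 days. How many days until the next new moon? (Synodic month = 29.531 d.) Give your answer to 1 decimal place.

15.5 days

The next new moon completes the synodic month: 29.531 − 14.0 = 15.531 days.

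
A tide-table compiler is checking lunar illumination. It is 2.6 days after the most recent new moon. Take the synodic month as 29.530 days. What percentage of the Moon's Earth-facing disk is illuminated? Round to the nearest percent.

7%

Elongation θ = 360° × 2.6/29.530 ≈ 31.7°.
Illuminated fraction = (1 − cos 31.7°)/2 = (1 − 0.851)/2 ≈ 0.075, so 7%.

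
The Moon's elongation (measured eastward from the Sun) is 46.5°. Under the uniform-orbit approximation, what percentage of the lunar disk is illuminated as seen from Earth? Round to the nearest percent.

16%

f = (1 − cos 46.5°)/2 = (1 − 0.688)/2 ≈ 0.156, i.e. 16%.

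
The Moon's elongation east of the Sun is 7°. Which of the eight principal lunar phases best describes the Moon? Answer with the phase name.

The new moon sector spans roughly -22°–22°; 7° falls inside it.

new moon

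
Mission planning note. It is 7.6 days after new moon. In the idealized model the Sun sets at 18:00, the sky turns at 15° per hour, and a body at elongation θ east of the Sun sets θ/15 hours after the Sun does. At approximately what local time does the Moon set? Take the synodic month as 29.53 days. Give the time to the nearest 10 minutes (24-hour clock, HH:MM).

Elongation θ = 360° × 7.6/29.53 ≈ 92.7°.
At 15° of sky rotation per hour, 92.7° corresponds to a 6.18 h lag.
18:00 + 6.177 h ≈ 00:11 → 00:10 to the nearest ten minutes.

00:10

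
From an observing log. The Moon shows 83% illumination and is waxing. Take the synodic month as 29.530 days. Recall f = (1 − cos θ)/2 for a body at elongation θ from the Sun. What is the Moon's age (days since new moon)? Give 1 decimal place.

10.8 days

cos θ = 1 − 2f = -0.660, giving a principal value of 131.3°.
Waxing ⇒ before full, so θ = 131.3°.
Age = 29.530 × 131.3°/360° ≈ 10.77 days.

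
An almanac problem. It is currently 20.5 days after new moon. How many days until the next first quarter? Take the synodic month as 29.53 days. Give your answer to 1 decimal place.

16.4 days

First quarter occurs at elongation 90°, i.e. at age 29.53 × 90/360 = 7.383 d.
This lunation's first quarter (7.383 d) has passed, so add one period: 36.913 − 20.5 = 16.413 days.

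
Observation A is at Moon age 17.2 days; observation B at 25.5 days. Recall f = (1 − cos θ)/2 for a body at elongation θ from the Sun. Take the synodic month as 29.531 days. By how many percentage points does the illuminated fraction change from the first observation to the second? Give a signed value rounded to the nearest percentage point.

θ₁ = 360° × 17.2/29.531 = 209.7°, f₁ = (1 − cos θ₁)/2 = 0.934.
θ₂ = 360° × 25.5/29.531 = 310.9°, f₂ = (1 − cos θ₂)/2 = 0.173.
Change = f₂ − f₁ = -0.762 → -76 percentage points.

-76 percentage points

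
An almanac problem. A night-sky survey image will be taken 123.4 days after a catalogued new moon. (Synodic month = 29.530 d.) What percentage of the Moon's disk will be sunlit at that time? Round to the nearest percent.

28%

123.4/29.530 = 4.179 lunations, so 4 complete cycles and 5.28 d into the next.
The Moon has covered 5.28/29.530 of its cycle, so θ ≈ 360° × 5.28/29.530 = 64.4°.
cos 64.4° = 0.433, so f = (1 − 0.433)/2 = 0.284, so 28%.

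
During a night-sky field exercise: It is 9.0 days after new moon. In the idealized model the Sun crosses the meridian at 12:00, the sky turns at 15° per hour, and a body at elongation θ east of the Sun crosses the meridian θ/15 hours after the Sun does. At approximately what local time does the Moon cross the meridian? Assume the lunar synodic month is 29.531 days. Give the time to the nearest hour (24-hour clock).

19:00

The Moon has covered 9.0/29.531 of its cycle, so θ ≈ 360° × 9.0/29.531 = 109.7°.
Delay after the Sun = 109.7° / (15°/h) ≈ 7.31 h.
12:00 + 7.31 h ≈ 19:19 → 19:00 to the nearest hour.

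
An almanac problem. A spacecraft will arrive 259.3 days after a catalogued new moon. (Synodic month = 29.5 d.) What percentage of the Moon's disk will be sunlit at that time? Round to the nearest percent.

259.3 d spans 8 complete synodic months (8 × 29.5 = 236.00 d) plus 23.30 d.
The Moon has covered 23.30/29.5 of its cycle, so θ ≈ 360° × 23.30/29.5 = 284.3°.
With cos θ = 0.248, the lit fraction is (1 − 0.248)/2 ≈ 0.376, so 38%.

38%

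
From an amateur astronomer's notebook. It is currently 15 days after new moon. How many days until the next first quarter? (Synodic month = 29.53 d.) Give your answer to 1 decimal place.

First quarter is 0.25 of the way through the cycle: age 0.25 × 29.53 = 7.383 d.
Already past this cycle's first quarter; the next is at 7.383 + 29.53 = 36.913 d, so 36.913 − 15 = 21.913 days.

21.9 days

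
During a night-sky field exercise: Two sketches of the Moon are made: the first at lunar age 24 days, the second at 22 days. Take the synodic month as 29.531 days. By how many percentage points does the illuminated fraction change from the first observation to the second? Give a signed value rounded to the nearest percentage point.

θ₁ = 360° × 24/29.531 = 292.6°, f₁ = (1 − cos θ₁)/2 = 0.308.
θ₂ = 360° × 22/29.531 = 268.2°, f₂ = (1 − cos θ₂)/2 = 0.516.
Change = f₂ − f₁ = +0.208 → +21 percentage points.

+21 percentage points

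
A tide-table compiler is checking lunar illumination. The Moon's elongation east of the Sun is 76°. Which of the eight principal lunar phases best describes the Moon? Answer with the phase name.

first quarter

76° lies in the first quarter sector of the 8-phase cycle.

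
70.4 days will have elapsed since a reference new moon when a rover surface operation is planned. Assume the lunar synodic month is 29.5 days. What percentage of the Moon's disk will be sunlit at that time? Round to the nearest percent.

88%

Reduce mod P: 70.4 − 2×29.5 = 11.40 d into the current lunation.
Elongation θ = 360° × 11.40/29.5 ≈ 139.1°.
cos 139.1° = (-0.756), so f = (1 − (-0.756))/2 = 0.878, so 88%.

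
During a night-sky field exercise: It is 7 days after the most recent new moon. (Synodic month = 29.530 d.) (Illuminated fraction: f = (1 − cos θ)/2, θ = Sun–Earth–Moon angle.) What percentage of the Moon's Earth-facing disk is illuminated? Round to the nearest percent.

46%

Elongation θ = 360° × 7/29.530 ≈ 85.3°.
Illuminated fraction = (1 − cos 85.3°)/2 = (1 − 0.081)/2 ≈ 0.459, so 46%.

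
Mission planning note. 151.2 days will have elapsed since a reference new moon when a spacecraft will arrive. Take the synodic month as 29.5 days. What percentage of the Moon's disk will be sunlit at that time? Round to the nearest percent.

151.2/29.5 = 5.125 lunations, so 5 complete cycles and 3.70 d into the next.
Elongation θ = 360° × 3.70/29.5 ≈ 45.2°.
With cos θ = 0.705, the lit fraction is (1 − 0.705)/2 ≈ 0.147, so 15%.

15%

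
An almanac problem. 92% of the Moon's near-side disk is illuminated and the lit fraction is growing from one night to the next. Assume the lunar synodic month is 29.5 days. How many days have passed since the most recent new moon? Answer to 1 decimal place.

Invert f = (1 − cos θ)/2 to get cos θ = 1 − 2(0.92) = -0.840, hence θ₀ = arccos -0.840 = 147.1°.
The Moon is waxing (0°–180°), so θ = 147.1° directly.
At 360°/29.5 d per day, 147.1° corresponds to 12.06 days.

12.1 days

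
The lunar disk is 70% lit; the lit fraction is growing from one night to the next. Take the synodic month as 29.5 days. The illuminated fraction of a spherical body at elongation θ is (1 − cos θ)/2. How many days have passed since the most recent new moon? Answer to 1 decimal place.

9.3 days

cos θ = 1 − 2f = -0.400, giving a principal value of 113.6°.
The Moon is waxing (0°–180°), so θ = 113.6° directly.
Age = 29.5 × 113.6°/360° ≈ 9.31 days.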